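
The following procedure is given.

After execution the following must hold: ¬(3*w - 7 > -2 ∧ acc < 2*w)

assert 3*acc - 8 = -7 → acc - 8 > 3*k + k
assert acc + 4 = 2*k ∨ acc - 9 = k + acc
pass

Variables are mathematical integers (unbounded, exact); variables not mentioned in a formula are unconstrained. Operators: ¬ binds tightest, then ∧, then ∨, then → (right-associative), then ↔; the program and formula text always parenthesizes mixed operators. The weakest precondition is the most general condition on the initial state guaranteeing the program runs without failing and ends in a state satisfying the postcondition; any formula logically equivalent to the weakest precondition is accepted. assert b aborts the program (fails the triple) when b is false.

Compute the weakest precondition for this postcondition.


Working backward. After the program, the postcondition ¬(3*w - 7 > -2 ∧ acc < 2*w) must hold; in canonical form it is ¬(3*w > 5 ∧ acc < 2*w).
Before skip: ¬(3*w > 5 ∧ acc < 2*w)
Before assert acc + 4 = 2*k ∨ acc - 9 = k + acc: (acc = 2*k - 4 ∨ k = -9) ∧ (¬(3*w > 5 ∧ acc < 2*w))
Before assert 3*acc - 8 = -7 → acc - 8 > 3*k + k: (3*acc = 1 → acc > 4*k + 8) ∧ (acc = 2*k - 4 ∨ k = -9) ∧ (¬(3*w > 5 ∧ acc < 2*w))
Answer: WP = (3*acc = 1 → acc > 4*k + 8) ∧ (acc = 2*k - 4 ∨ k = -9) ∧ (¬(3*w > 5 ∧ acc < 2*w))


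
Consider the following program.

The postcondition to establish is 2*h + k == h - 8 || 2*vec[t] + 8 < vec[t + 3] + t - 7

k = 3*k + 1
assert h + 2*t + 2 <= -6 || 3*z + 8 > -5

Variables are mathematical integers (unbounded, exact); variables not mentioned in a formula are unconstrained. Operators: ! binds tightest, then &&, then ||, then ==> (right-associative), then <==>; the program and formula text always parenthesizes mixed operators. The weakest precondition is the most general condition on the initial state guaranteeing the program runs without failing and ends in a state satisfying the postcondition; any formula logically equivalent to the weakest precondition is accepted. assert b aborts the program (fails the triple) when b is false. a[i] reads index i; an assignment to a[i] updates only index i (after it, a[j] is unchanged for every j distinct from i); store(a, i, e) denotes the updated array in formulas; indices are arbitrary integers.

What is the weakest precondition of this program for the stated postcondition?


Working backward. After the program, the postcondition 2*h + k == h - 8 || 2*vec[t] + 8 < vec[t + 3] + t - 7 must hold; in canonical form it is h + k == -8 || 2*vec[t] < vec[t + 3] + t - 15.
Before assert h + 2*t + 2 <= -6 || 3*z + 8 > -5: (h + 2*t <= -8 || 3*z > -13) && (h + k == -8 || 2*vec[t] < vec[t + 3] + t - 15)
Before k := 3*k + 1: (h + 2*t <= -8 || 3*z > -13) && (h + 3*k == -9 || 2*vec[t] < vec[t + 3] + t - 15)
Answer: WP = (h + 2*t <= -8 || 3*z > -13) && (h + 3*k == -9 || 2*vec[t] < vec[t + 3] + t - 15)


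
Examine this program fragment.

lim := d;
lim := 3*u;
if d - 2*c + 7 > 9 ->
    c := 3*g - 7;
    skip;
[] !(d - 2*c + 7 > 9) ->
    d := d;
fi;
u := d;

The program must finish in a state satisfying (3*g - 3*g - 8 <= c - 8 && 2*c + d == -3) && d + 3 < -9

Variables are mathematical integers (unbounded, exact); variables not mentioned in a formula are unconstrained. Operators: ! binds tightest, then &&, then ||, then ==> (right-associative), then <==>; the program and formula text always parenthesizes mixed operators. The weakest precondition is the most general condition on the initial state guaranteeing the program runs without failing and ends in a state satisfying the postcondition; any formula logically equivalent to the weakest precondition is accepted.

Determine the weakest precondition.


Working backward. After the program, the postcondition (3*g - 3*g - 8 <= c - 8 && 2*c + d == -3) && d + 3 < -9 must hold; in canonical form it is c >= 0 && 2*c + d == -3 && d < -12.
Before u := d: c >= 0 && 2*c + d == -3 && d < -12
Then branch requires 3*g >= 7 && d + 6*g == 11 && d < -12; else branch requires c >= 0 && 2*c + d == -3 && d < -12.
Before the if: (d > 2*c + 2 ==> (3*g >= 7 && d + 6*g == 11 && d < -12)) && ((!(d > 2*c + 2)) ==> (c >= 0 && 2*c + d == -3 && d < -12))
Before lim := 3*u: (d > 2*c + 2 ==> (3*g >= 7 && d + 6*g == 11 && d < -12)) && ((!(d > 2*c + 2)) ==> (c >= 0 && 2*c + d == -3 && d < -12))
Before lim := d: (d > 2*c + 2 ==> (3*g >= 7 && d + 6*g == 11 && d < -12)) && ((!(d > 2*c + 2)) ==> (c >= 0 && 2*c + d == -3 && d < -12))
Answer: WP = (d > 2*c + 2 ==> (3*g >= 7 && d + 6*g == 11 && d < -12)) && ((!(d > 2*c + 2)) ==> (c >= 0 && 2*c + d == -3 && d < -12))


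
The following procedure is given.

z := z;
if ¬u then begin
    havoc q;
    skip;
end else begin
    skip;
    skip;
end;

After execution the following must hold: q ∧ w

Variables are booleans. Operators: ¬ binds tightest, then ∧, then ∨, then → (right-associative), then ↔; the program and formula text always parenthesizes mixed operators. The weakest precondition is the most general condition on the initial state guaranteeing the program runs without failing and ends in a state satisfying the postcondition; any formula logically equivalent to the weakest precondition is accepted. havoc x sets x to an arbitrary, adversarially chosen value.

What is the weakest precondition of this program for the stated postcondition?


Working backward. After the program, q ∧ w must hold.
Then branch requires false; else branch requires q ∧ w.
Before the if: u ∧ (u → (q ∧ w))
Before z := z: u ∧ (u → (q ∧ w))
Answer: WP = u ∧ (u → (q ∧ w))


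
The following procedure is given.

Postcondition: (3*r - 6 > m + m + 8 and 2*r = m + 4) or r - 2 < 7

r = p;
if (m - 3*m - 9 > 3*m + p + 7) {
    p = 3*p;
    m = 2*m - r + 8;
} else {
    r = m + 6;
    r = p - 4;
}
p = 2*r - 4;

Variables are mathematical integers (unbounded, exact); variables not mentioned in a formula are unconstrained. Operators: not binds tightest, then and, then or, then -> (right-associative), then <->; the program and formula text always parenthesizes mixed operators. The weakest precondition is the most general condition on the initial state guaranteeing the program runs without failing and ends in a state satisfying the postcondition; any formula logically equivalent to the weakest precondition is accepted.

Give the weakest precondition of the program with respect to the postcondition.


Working backward. After the program, the postcondition (3*r - 6 > m + m + 8 and 2*r = m + 4) or r - 2 < 7 must hold; in canonical form it is (3*r > 2*m + 14 and 2*r = m + 4) or r < 9.
Before p := 2*r - 4: (3*r > 2*m + 14 and 2*r = m + 4) or r < 9
Then branch requires (5*r > 4*m + 30 and 3*r = 2*m + 12) or r < 9; else branch requires (3*p > 2*m + 26 and 2*p = m + 12) or p < 13.
Before the if: (5*m + p < -16 -> ((5*r > 4*m + 30 and 3*r = 2*m + 12) or r < 9)) and ((not (5*m + p < -16)) -> ((3*p > 2*m + 26 and 2*p = m + 12) or p < 13))
Before r := p: (5*m + p < -16 -> ((5*p > 4*m + 30 and 3*p = 2*m + 12) or p < 9)) and ((not (5*m + p < -16)) -> ((3*p > 2*m + 26 and 2*p = m + 12) or p < 13))
Answer: WP = (5*m + p < -16 -> ((5*p > 4*m + 30 and 3*p = 2*m + 12) or p < 9)) and ((not (5*m + p < -16)) -> ((3*p > 2*m + 26 and 2*p = m + 12) or p < 13))


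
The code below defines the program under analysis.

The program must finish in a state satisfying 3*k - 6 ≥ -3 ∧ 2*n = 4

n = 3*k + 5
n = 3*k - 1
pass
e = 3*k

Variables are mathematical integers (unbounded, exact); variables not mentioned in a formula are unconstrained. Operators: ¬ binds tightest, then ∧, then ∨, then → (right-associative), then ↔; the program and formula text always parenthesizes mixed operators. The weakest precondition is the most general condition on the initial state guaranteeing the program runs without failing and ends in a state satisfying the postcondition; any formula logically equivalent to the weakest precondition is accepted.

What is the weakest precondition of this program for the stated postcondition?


Working backward. After the program, the postcondition 3*k - 6 ≥ -3 ∧ 2*n = 4 must hold; in canonical form it is 3*k ≥ 3 ∧ 2*n = 4.
Before e := 3*k: 3*k ≥ 3 ∧ 2*n = 4
Before skip: 3*k ≥ 3 ∧ 2*n = 4
Before n := 3*k - 1: 3*k ≥ 3 ∧ 6*k = 6
Before n := 3*k + 5: 3*k ≥ 3 ∧ 6*k = 6
Answer: WP = 3*k ≥ 3 ∧ 6*k = 6


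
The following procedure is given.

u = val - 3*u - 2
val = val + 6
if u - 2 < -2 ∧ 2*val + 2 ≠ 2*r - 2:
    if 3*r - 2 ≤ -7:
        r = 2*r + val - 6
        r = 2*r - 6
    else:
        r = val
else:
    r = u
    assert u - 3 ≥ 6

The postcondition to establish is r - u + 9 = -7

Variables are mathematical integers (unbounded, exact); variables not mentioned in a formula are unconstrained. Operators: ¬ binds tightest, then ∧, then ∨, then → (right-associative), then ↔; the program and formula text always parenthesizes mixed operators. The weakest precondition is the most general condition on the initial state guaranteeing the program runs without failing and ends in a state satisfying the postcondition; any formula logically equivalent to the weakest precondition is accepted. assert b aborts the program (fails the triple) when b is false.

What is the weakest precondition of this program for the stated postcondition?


Working backward. After the program, the postcondition r - u + 9 = -7 must hold; in canonical form it is r = u - 16.
Then branch requires (3*r ≤ -5 → 4*r + 2*val = u + 2) ∧ ((¬(3*r ≤ -5)) → val = u - 16); else branch requires false.
Before the if: ((u < 0 ∧ 2*val ≠ 2*r - 4) → ((3*r ≤ -5 → 4*r + 2*val = u + 2) ∧ ((¬(3*r ≤ -5)) → val = u - 16))) ∧ u < 0 ∧ 2*val ≠ 2*r - 4
Before val := val + 6: ((u < 0 ∧ 2*val ≠ 2*r - 16) → ((3*r ≤ -5 → 4*r + 2*val = u - 10) ∧ ((¬(3*r ≤ -5)) → val = u - 22))) ∧ u < 0 ∧ 2*val ≠ 2*r - 16
Before u := val - 3*u - 2: ((val < 3*u + 2 ∧ 2*val ≠ 2*r - 16) → ((3*r ≤ -5 → 4*r + 3*u + val = -12) ∧ ((¬(3*r ≤ -5)) → 3*u = -24))) ∧ val < 3*u + 2 ∧ 2*val ≠ 2*r - 16
Answer: WP = ((val < 3*u + 2 ∧ 2*val ≠ 2*r - 16) → ((3*r ≤ -5 → 4*r + 3*u + val = -12) ∧ ((¬(3*r ≤ -5)) → 3*u = -24))) ∧ val < 3*u + 2 ∧ 2*val ≠ 2*r - 16


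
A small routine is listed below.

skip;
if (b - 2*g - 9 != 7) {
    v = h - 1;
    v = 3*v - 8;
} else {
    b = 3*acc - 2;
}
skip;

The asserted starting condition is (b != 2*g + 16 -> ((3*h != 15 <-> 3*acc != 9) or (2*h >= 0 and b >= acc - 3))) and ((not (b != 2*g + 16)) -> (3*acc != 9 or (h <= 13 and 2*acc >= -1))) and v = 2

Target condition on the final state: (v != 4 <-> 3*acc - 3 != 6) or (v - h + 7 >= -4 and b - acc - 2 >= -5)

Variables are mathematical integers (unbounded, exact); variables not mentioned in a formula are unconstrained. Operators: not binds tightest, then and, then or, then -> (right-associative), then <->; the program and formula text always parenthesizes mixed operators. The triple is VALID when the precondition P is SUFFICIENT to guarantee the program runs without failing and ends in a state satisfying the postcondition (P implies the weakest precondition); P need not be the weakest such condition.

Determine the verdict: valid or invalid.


Working backward. After the program, the postcondition (v != 4 <-> 3*acc - 3 != 6) or (v - h + 7 >= -4 and b - acc - 2 >= -5) must hold; in canonical form it is (v != 4 <-> 3*acc != 9) or (v >= h - 11 and b >= acc - 3).
Before skip: (v != 4 <-> 3*acc != 9) or (v >= h - 11 and b >= acc - 3)
Then branch requires (3*h != 15 <-> 3*acc != 9) or (2*h >= 0 and b >= acc - 3); else branch requires (v != 4 <-> 3*acc != 9) or (v >= h - 11 and 2*acc >= -1).
Before the if: (b != 2*g + 16 -> ((3*h != 15 <-> 3*acc != 9) or (2*h >= 0 and b >= acc - 3))) and ((not (b != 2*g + 16)) -> ((v != 4 <-> 3*acc != 9) or (v >= h - 11 and 2*acc >= -1)))
Before skip: (b != 2*g + 16 -> ((3*h != 15 <-> 3*acc != 9) or (2*h >= 0 and b >= acc - 3))) and ((not (b != 2*g + 16)) -> ((v != 4 <-> 3*acc != 9) or (v >= h - 11 and 2*acc >= -1)))
The weakest precondition is (b != 2*g + 16 -> ((3*h != 15 <-> 3*acc != 9) or (2*h >= 0 and b >= acc - 3))) and ((not (b != 2*g + 16)) -> ((v != 4 <-> 3*acc != 9) or (v >= h - 11 and 2*acc >= -1))).
Check whether (b != 2*g + 16 -> ((3*h != 15 <-> 3*acc != 9) or (2*h >= 0 and b >= acc - 3))) and ((not (b != 2*g + 16)) -> (3*acc != 9 or (h <= 13 and 2*acc >= -1))) and v = 2 implies it.
Every state satisfying the precondition satisfies the weakest precondition: the implication holds.
Answer: valid


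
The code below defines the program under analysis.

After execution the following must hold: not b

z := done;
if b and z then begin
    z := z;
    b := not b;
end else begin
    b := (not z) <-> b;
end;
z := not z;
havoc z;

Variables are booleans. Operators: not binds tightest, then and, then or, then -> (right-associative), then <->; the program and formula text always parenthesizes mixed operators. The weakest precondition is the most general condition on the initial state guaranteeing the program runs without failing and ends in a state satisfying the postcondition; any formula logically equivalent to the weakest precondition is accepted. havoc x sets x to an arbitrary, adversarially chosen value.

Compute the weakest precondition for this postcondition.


Working backward. After the program, not b must hold.
Before havoc z: not b
Before z := not z: not b
Then branch requires b; else branch requires not ((not z) <-> b).
Before the if: ((b and z) -> b) and ((not (b and z)) -> (not ((not z) <-> b)))
Before z := done: ((b and done) -> b) and ((not (b and done)) -> (not ((not done) <-> b)))
Answer: WP = ((b and done) -> b) and ((not (b and done)) -> (not ((not done) <-> b)))


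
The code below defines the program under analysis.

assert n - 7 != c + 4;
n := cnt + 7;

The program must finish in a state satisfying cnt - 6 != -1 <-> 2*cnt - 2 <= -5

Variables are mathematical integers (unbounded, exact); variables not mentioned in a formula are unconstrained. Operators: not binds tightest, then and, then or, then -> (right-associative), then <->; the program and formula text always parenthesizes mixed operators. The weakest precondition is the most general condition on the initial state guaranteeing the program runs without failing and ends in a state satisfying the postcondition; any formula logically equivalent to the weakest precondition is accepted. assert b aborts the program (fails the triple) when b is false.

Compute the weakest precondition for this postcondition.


Working backward. After the program, the postcondition cnt - 6 != -1 <-> 2*cnt - 2 <= -5 must hold; in canonical form it is cnt != 5 <-> 2*cnt <= -3.
Before n := cnt + 7: cnt != 5 <-> 2*cnt <= -3
Before assert n - 7 != c + 4: n != c + 11 and (cnt != 5 <-> 2*cnt <= -3)
Answer: WP = n != c + 11 and (cnt != 5 <-> 2*cnt <= -3)


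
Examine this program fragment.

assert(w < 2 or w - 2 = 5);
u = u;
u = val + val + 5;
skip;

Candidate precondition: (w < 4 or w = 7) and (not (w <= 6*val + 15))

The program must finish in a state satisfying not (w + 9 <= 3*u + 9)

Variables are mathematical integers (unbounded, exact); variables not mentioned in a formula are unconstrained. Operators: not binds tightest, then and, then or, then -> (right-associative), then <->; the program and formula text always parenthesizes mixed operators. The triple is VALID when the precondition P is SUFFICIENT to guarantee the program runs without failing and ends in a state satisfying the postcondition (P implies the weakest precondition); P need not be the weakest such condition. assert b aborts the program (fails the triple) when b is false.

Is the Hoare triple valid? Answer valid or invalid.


Working backward. After the program, the postcondition not (w + 9 <= 3*u + 9) must hold; in canonical form it is not (w <= 3*u).
Before skip: not (w <= 3*u)
Before u := val + val + 5: not (w <= 6*val + 15)
Before u := u: not (w <= 6*val + 15)
Before assert w < 2 or w - 2 = 5: (w < 2 or w = 7) and (not (w <= 6*val + 15))
The weakest precondition is (w < 2 or w = 7) and (not (w <= 6*val + 15)).
Check whether (w < 4 or w = 7) and (not (w <= 6*val + 15)) implies it.
Countermodel: at the initial state val = -3, w = 2, the precondition holds but the weakest precondition fails.
Answer: invalid


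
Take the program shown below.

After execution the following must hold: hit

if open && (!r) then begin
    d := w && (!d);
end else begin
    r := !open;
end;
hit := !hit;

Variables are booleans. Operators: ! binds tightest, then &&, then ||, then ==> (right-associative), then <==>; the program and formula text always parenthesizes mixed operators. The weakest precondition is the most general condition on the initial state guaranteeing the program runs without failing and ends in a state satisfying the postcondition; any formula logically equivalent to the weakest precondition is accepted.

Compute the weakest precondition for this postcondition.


Working backward. After the program, hit must hold.
Before hit := !hit: !hit
Then branch requires !hit; else branch requires !hit.
Before the if: ((open && (!r)) ==> (!hit)) && ((!(open && (!r))) ==> (!hit))
Answer: WP = ((open && (!r)) ==> (!hit)) && ((!(open && (!r))) ==> (!hit))


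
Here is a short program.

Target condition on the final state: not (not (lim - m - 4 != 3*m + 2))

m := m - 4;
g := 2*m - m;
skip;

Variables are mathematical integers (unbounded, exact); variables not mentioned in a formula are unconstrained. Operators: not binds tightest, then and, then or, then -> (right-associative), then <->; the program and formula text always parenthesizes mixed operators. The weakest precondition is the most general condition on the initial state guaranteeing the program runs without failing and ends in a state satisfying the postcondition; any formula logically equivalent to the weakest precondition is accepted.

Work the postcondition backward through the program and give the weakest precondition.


Working backward. After the program, the postcondition not (not (lim - m - 4 != 3*m + 2)) must hold; in canonical form it is lim != 4*m + 6.
Before skip: lim != 4*m + 6
Before g := 2*m - m: lim != 4*m + 6
Before m := m - 4: lim != 4*m - 10
Answer: WP = lim != 4*m - 10


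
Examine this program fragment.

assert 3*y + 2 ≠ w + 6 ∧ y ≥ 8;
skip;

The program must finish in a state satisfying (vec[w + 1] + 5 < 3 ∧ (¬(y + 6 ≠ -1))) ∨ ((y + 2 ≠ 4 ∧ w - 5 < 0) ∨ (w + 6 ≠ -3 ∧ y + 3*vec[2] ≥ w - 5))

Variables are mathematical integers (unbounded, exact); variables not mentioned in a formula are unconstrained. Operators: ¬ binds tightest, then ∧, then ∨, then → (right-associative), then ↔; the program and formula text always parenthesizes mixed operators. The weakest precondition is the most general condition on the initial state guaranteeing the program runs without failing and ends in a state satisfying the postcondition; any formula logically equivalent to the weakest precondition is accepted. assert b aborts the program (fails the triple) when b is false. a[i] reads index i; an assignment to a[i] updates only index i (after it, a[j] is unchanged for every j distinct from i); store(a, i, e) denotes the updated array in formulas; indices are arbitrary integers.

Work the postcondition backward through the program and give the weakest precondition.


Working backward. After the program, the postcondition (vec[w + 1] + 5 < 3 ∧ (¬(y + 6 ≠ -1))) ∨ ((y + 2 ≠ 4 ∧ w - 5 < 0) ∨ (w + 6 ≠ -3 ∧ y + 3*vec[2] ≥ w - 5)) must hold; in canonical form it is (vec[w + 1] < -2 ∧ (¬(y ≠ -7))) ∨ (y ≠ 2 ∧ w < 5) ∨ (w ≠ -9 ∧ 3*vec[2] + y ≥ w - 5).
Before skip: (vec[w + 1] < -2 ∧ (¬(y ≠ -7))) ∨ (y ≠ 2 ∧ w < 5) ∨ (w ≠ -9 ∧ 3*vec[2] + y ≥ w - 5)
Before assert 3*y + 2 ≠ w + 6 ∧ y ≥ 8: 3*y ≠ w + 4 ∧ y ≥ 8 ∧ ((vec[w + 1] < -2 ∧ (¬(y ≠ -7))) ∨ (y ≠ 2 ∧ w < 5) ∨ (w ≠ -9 ∧ 3*vec[2] + y ≥ w - 5))
Answer: WP = 3*y ≠ w + 4 ∧ y ≥ 8 ∧ ((vec[w + 1] < -2 ∧ (¬(y ≠ -7))) ∨ (y ≠ 2 ∧ w < 5) ∨ (w ≠ -9 ∧ 3*vec[2] + y ≥ w - 5))


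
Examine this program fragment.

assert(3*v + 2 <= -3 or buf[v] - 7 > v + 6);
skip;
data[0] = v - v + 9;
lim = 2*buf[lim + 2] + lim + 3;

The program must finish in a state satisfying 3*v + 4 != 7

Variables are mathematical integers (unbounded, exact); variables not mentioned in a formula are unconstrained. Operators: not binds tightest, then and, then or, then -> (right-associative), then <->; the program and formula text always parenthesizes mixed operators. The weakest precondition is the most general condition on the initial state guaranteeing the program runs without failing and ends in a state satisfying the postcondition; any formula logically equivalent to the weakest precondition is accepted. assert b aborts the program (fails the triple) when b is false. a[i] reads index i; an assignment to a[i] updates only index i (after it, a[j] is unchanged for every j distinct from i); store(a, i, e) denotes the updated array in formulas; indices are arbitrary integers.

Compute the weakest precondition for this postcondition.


Working backward. After the program, the postcondition 3*v + 4 != 7 must hold; in canonical form it is 3*v != 3.
Before lim := 2*buf[lim + 2] + lim + 3: 3*v != 3
Before data[0] := v - v + 9: 3*v != 3
Before skip: 3*v != 3
Before assert 3*v + 2 <= -3 or buf[v] - 7 > v + 6: (3*v <= -5 or buf[v] > v + 13) and 3*v != 3
Answer: WP = (3*v <= -5 or buf[v] > v + 13) and 3*v != 3


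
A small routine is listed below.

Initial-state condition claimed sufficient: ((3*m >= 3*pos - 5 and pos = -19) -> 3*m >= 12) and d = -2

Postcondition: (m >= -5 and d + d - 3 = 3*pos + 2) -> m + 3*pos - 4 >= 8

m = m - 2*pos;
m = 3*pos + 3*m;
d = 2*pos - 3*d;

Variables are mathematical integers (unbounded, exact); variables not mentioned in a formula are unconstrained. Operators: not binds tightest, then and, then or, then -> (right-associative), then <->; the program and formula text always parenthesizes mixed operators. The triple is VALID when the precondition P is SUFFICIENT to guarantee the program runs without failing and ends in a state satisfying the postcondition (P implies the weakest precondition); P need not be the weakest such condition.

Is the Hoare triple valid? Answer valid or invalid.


Working backward. After the program, the postcondition (m >= -5 and d + d - 3 = 3*pos + 2) -> m + 3*pos - 4 >= 8 must hold; in canonical form it is (m >= -5 and 2*d = 3*pos + 5) -> m + 3*pos >= 12.
Before d := 2*pos - 3*d: (m >= -5 and pos = 6*d + 5) -> m + 3*pos >= 12
Before m := 3*pos + 3*m: (3*m + 3*pos >= -5 and pos = 6*d + 5) -> 3*m + 6*pos >= 12
Before m := m - 2*pos: (3*m >= 3*pos - 5 and pos = 6*d + 5) -> 3*m >= 12
The weakest precondition is (3*m >= 3*pos - 5 and pos = 6*d + 5) -> 3*m >= 12.
Check whether ((3*m >= 3*pos - 5 and pos = -19) -> 3*m >= 12) and d = -2 implies it.
Countermodel: at the initial state d = -2, m = -8, pos = -7, the precondition holds but the weakest precondition fails.
Answer: invalid


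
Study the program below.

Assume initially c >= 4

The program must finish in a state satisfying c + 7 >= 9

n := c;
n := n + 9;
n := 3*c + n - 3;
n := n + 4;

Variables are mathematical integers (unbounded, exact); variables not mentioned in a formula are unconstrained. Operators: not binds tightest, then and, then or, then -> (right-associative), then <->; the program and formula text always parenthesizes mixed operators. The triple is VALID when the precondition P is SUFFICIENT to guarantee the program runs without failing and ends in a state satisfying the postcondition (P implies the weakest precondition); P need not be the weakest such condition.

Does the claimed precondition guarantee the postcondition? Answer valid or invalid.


Working backward. After the program, the postcondition c + 7 >= 9 must hold; in canonical form it is c >= 2.
Before n := n + 4: c >= 2
Before n := 3*c + n - 3: c >= 2
Before n := n + 9: c >= 2
Before n := c: c >= 2
The weakest precondition is c >= 2.
Check whether c >= 4 implies it.
Every state satisfying the precondition satisfies the weakest precondition: the implication holds.
Answer: valid


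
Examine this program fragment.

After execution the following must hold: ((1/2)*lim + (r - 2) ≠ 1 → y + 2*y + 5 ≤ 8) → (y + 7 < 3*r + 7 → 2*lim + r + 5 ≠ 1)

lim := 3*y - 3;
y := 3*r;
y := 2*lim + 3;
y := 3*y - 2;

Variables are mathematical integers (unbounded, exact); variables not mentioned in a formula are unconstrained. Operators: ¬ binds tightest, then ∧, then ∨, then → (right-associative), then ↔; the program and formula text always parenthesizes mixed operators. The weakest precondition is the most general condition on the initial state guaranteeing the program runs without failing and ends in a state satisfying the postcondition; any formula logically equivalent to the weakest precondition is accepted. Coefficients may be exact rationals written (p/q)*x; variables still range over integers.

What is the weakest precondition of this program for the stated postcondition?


Working backward. After the program, the postcondition ((1/2)*lim + (r - 2) ≠ 1 → y + 2*y + 5 ≤ 8) → (y + 7 < 3*r + 7 → 2*lim + r + 5 ≠ 1) must hold; in canonical form it is ((1/2)*lim + r ≠ 3 → 3*y ≤ 3) → (y < 3*r → 2*lim + r ≠ -4).
Before y := 3*y - 2: ((1/2)*lim + r ≠ 3 → 9*y ≤ 9) → (3*y < 3*r + 2 → 2*lim + r ≠ -4)
Before y := 2*lim + 3: ((1/2)*lim + r ≠ 3 → 18*lim ≤ -18) → (6*lim < 3*r - 7 → 2*lim + r ≠ -4)
Before y := 3*r: ((1/2)*lim + r ≠ 3 → 18*lim ≤ -18) → (6*lim < 3*r - 7 → 2*lim + r ≠ -4)
Before lim := 3*y - 3: (r + (3/2)*y ≠ 9/2 → 54*y ≤ 36) → (18*y < 3*r + 11 → r + 6*y ≠ 2)
Answer: WP = (r + (3/2)*y ≠ 9/2 → 54*y ≤ 36) → (18*y < 3*r + 11 → r + 6*y ≠ 2)


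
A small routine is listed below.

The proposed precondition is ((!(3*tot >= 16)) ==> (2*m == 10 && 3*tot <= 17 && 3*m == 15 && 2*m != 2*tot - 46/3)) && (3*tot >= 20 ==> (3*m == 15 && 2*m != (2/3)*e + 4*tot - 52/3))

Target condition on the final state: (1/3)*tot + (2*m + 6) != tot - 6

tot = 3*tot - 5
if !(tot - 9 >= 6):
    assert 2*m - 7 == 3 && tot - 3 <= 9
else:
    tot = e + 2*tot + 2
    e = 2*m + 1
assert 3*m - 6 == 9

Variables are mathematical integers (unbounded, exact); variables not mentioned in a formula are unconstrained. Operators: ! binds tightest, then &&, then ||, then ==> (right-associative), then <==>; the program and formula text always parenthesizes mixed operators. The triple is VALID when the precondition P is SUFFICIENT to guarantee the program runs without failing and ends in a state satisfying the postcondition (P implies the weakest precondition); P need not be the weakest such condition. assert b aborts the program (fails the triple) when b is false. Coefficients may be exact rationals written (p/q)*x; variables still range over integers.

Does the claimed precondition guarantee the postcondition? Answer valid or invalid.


Working backward. After the program, the postcondition (1/3)*tot + (2*m + 6) != tot - 6 must hold; in canonical form it is 2*m != (2/3)*tot - 12.
Before assert 3*m - 6 == 9: 3*m == 15 && 2*m != (2/3)*tot - 12
Then branch requires 2*m == 10 && tot <= 12 && 3*m == 15 && 2*m != (2/3)*tot - 12; else branch requires 3*m == 15 && 2*m != (2/3)*e + (4/3)*tot - 32/3.
Before the if: ((!(tot >= 15)) ==> (2*m == 10 && tot <= 12 && 3*m == 15 && 2*m != (2/3)*tot - 12)) && (tot >= 15 ==> (3*m == 15 && 2*m != (2/3)*e + (4/3)*tot - 32/3))
Before tot := 3*tot - 5: ((!(3*tot >= 20)) ==> (2*m == 10 && 3*tot <= 17 && 3*m == 15 && 2*m != 2*tot - 46/3)) && (3*tot >= 20 ==> (3*m == 15 && 2*m != (2/3)*e + 4*tot - 52/3))
The weakest precondition is ((!(3*tot >= 20)) ==> (2*m == 10 && 3*tot <= 17 && 3*m == 15 && 2*m != 2*tot - 46/3)) && (3*tot >= 20 ==> (3*m == 15 && 2*m != (2/3)*e + 4*tot - 52/3)).
Check whether ((!(3*tot >= 16)) ==> (2*m == 10 && 3*tot <= 17 && 3*m == 15 && 2*m != 2*tot - 46/3)) && (3*tot >= 20 ==> (3*m == 15 && 2*m != (2/3)*e + 4*tot - 52/3)) implies it.
Countermodel: at the initial state e = 0, m = 5, tot = 6, the precondition holds but the weakest precondition fails.
Answer: invalid


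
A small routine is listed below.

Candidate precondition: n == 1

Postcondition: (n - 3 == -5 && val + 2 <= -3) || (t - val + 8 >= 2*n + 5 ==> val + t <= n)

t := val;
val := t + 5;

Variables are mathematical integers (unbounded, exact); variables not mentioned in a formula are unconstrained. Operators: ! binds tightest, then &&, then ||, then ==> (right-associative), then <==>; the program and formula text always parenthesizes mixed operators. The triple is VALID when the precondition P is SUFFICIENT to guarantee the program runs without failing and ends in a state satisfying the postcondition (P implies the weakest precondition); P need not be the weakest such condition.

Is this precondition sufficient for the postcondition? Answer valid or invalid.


Working backward. After the program, the postcondition (n - 3 == -5 && val + 2 <= -3) || (t - val + 8 >= 2*n + 5 ==> val + t <= n) must hold; in canonical form it is (n == -2 && val <= -5) || (t >= 2*n + val - 3 ==> t + val <= n).
Before val := t + 5: (n == -2 && t <= -10) || (2*n <= -2 ==> 2*t <= n - 5)
Before t := val: (n == -2 && val <= -10) || (2*n <= -2 ==> 2*val <= n - 5)
The weakest precondition is (n == -2 && val <= -10) || (2*n <= -2 ==> 2*val <= n - 5).
Check whether n == 1 implies it.
Every state satisfying the precondition satisfies the weakest precondition: the implication holds.
Answer: valid


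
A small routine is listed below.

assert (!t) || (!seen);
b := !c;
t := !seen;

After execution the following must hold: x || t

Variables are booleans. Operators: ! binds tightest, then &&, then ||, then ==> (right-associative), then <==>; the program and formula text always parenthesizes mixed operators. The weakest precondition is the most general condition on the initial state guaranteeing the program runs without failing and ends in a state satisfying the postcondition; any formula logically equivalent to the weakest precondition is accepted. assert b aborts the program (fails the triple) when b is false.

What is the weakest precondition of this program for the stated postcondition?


Working backward. After the program, x || t must hold.
Before t := !seen: x || (!seen)
Before b := !c: x || (!seen)
Before assert (!t) || (!seen): ((!t) || (!seen)) && (x || (!seen))
Answer: WP = ((!t) || (!seen)) && (x || (!seen))


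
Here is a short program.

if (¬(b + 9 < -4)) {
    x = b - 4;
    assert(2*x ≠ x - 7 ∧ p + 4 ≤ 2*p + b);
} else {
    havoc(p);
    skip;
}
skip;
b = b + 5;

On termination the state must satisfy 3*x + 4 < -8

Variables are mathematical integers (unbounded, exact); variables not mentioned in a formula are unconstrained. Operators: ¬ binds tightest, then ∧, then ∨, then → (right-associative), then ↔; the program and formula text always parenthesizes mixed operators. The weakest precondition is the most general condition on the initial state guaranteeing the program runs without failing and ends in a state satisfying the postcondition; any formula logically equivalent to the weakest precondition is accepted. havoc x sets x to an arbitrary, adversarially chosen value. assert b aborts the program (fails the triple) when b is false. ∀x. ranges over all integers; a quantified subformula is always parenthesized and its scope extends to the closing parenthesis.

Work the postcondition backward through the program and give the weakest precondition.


Working backward. After the program, the postcondition 3*x + 4 < -8 must hold; in canonical form it is 3*x < -12.
Before b := b + 5: 3*x < -12
Before skip: 3*x < -12
Then branch requires b ≠ -3 ∧ b + p ≥ 4 ∧ 3*b < 0; else branch requires 3*x < -12.
Before the if: ((¬(b < -13)) → (b ≠ -3 ∧ b + p ≥ 4 ∧ 3*b < 0)) ∧ (b < -13 → 3*x < -12)
Answer: WP = ((¬(b < -13)) → (b ≠ -3 ∧ b + p ≥ 4 ∧ 3*b < 0)) ∧ (b < -13 → 3*x < -12)


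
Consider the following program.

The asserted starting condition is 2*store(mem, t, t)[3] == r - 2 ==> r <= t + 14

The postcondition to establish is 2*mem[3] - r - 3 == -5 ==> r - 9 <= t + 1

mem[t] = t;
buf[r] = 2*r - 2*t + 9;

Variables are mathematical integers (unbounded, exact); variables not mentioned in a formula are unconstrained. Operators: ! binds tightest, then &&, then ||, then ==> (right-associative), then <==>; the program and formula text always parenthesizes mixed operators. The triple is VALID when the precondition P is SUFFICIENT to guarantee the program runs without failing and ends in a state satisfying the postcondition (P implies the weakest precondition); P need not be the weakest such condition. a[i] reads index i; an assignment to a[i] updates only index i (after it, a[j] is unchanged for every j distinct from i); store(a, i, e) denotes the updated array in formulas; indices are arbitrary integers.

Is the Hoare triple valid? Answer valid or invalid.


Working backward. After the program, the postcondition 2*mem[3] - r - 3 == -5 ==> r - 9 <= t + 1 must hold; in canonical form it is 2*mem[3] == r - 2 ==> r <= t + 10.
Before buf[r] := 2*r - 2*t + 9: 2*mem[3] == r - 2 ==> r <= t + 10
Before mem[t] := t: 2*store(mem, t, t)[3] == r - 2 ==> r <= t + 10
The weakest precondition is 2*store(mem, t, t)[3] == r - 2 ==> r <= t + 10.
Check whether 2*store(mem, t, t)[3] == r - 2 ==> r <= t + 14 implies it.
Countermodel: at the initial state mem = {[-1] = 2, [3] = 4, elsewhere 2}, r = 10, t = -1, the precondition holds but the weakest precondition fails.
Answer: invalid


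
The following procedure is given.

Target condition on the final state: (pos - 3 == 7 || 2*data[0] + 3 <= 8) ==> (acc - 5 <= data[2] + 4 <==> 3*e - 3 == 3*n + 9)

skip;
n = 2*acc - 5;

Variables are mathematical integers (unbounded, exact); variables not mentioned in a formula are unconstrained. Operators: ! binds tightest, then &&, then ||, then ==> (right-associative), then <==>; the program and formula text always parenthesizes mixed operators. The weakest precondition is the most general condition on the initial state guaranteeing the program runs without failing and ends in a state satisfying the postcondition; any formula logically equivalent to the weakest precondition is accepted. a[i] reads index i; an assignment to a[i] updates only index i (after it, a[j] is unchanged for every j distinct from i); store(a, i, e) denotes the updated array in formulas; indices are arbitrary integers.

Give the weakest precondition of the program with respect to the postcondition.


Working backward. After the program, the postcondition (pos - 3 == 7 || 2*data[0] + 3 <= 8) ==> (acc - 5 <= data[2] + 4 <==> 3*e - 3 == 3*n + 9) must hold; in canonical form it is (pos == 10 || 2*data[0] <= 5) ==> (acc <= data[2] + 9 <==> 3*e == 3*n + 12).
Before n := 2*acc - 5: (pos == 10 || 2*data[0] <= 5) ==> (acc <= data[2] + 9 <==> 3*e == 6*acc - 3)
Before skip: (pos == 10 || 2*data[0] <= 5) ==> (acc <= data[2] + 9 <==> 3*e == 6*acc - 3)
Answer: WP = (pos == 10 || 2*data[0] <= 5) ==> (acc <= data[2] + 9 <==> 3*e == 6*acc - 3)


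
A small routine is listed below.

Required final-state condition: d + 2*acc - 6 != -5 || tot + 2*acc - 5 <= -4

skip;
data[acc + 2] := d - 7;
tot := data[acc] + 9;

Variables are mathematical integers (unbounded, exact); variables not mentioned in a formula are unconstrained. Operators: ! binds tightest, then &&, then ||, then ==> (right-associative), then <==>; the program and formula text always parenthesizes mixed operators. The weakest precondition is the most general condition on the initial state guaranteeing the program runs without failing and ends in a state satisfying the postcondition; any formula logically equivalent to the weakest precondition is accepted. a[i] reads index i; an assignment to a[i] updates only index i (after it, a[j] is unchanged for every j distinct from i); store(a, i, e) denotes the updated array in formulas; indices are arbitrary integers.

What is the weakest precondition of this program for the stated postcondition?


Working backward. After the program, the postcondition d + 2*acc - 6 != -5 || tot + 2*acc - 5 <= -4 must hold; in canonical form it is 2*acc + d != 1 || 2*acc + tot <= 1.
Before tot := data[acc] + 9: 2*acc + d != 1 || data[acc] + 2*acc <= -8
Before data[acc + 2] := d - 7: 2*acc + d != 1 || store(data, acc + 2, d - 7)[acc] + 2*acc <= -8
Before skip: 2*acc + d != 1 || store(data, acc + 2, d - 7)[acc] + 2*acc <= -8
Answer: WP = 2*acc + d != 1 || store(data, acc + 2, d - 7)[acc] + 2*acc <= -8


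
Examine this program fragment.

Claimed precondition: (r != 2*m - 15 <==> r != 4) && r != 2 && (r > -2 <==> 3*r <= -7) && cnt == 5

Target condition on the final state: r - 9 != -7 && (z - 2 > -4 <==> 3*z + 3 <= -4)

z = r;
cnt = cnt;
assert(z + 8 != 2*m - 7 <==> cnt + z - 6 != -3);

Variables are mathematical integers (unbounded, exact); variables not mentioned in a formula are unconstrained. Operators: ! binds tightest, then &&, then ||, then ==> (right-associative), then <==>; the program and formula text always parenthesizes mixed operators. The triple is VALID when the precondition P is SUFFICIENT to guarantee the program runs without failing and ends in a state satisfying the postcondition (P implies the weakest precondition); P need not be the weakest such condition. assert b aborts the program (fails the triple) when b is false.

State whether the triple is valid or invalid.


Working backward. After the program, the postcondition r - 9 != -7 && (z - 2 > -4 <==> 3*z + 3 <= -4) must hold; in canonical form it is r != 2 && (z > -2 <==> 3*z <= -7).
Before assert z + 8 != 2*m - 7 <==> cnt + z - 6 != -3: (z != 2*m - 15 <==> cnt + z != 3) && r != 2 && (z > -2 <==> 3*z <= -7)
Before cnt := cnt: (z != 2*m - 15 <==> cnt + z != 3) && r != 2 && (z > -2 <==> 3*z <= -7)
Before z := r: (r != 2*m - 15 <==> cnt + r != 3) && r != 2 && (r > -2 <==> 3*r <= -7)
The weakest precondition is (r != 2*m - 15 <==> cnt + r != 3) && r != 2 && (r > -2 <==> 3*r <= -7).
Check whether (r != 2*m - 15 <==> r != 4) && r != 2 && (r > -2 <==> 3*r <= -7) && cnt == 5 implies it.
Countermodel: at the initial state cnt = 5, m = 7, r = -2, the precondition holds but the weakest precondition fails.
Answer: invalid


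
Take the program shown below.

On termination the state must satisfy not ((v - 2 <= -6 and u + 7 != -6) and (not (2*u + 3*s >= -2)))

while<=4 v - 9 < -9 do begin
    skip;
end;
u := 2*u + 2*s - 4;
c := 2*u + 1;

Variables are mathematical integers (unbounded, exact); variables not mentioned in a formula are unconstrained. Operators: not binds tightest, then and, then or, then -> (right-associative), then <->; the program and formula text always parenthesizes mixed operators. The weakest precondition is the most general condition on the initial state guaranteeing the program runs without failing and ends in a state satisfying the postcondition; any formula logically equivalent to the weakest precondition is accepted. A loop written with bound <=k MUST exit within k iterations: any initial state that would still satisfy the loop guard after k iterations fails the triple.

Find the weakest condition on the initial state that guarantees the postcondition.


Working backward. After the program, the postcondition not ((v - 2 <= -6 and u + 7 != -6) and (not (2*u + 3*s >= -2))) must hold; in canonical form it is not (v <= -4 and u != -13 and (not (3*s + 2*u >= -2))).
Before c := 2*u + 1: not (v <= -4 and u != -13 and (not (3*s + 2*u >= -2)))
Before u := 2*u + 2*s - 4: not (v <= -4 and 2*s + 2*u != -9 and (not (7*s + 4*u >= 6)))
Before the loop (bound <=4), unroll the exhaustion recursion (WP_0 = exit-now case; WP_j = one more guarded iteration, up to j = 4):
  WP_0: (not (v < 0)) and (not (v <= -4 and 2*s + 2*u != -9 and (not (7*s + 4*u >= 6))))
  WP_1: (v < 0 -> ((not (v < 0)) and (not (v <= -4 and 2*s + 2*u != -9 and (not (7*s + 4*u >= 6)))))) and ((not (v < 0)) -> (not (v <= -4 and 2*s + 2*u != -9 and (not (7*s + 4*u >= 6)))))
  WP_2: (v < 0 -> ((v < 0 -> ((not (v < 0)) and (not (v <= -4 and 2*s + 2*u != -9 and (not (7*s + 4*u >= 6)))))) and ((not (v < 0)) -> (not (v <= -4 and 2*s + 2*u != -9 and (not (7*s + 4*u >= 6))))))) and ((not (v < 0)) -> (not (v <= -4 and 2*s + 2*u != -9 and (not (7*s + 4*u >= 6)))))
  WP_3: (v < 0 -> ((v < 0 -> ((v < 0 -> ((not (v < 0)) and (not (v <= -4 and 2*s + 2*u != -9 and (not (7*s + 4*u >= 6)))))) and ((not (v < 0)) -> (not (v <= -4 and 2*s + 2*u != -9 and (not (7*s + 4*u >= 6))))))) and ((not (v < 0)) -> (not (v <= -4 and 2*s + 2*u != -9 and (not (7*s + 4*u >= 6))))))) and ((not (v < 0)) -> (not (v <= -4 and 2*s + 2*u != -9 and (not (7*s + 4*u >= 6)))))
  WP_4: (v < 0 -> ((v < 0 -> ((v < 0 -> ((v < 0 -> ((not (v < 0)) and (not (v <= -4 and 2*s + 2*u != -9 and (not (7*s + 4*u >= 6)))))) and ((not (v < 0)) -> (not (v <= -4 and 2*s + 2*u != -9 and (not (7*s + 4*u >= 6))))))) and ((not (v < 0)) -> (not (v <= -4 and 2*s + 2*u != -9 and (not (7*s + 4*u >= 6))))))) and ((not (v < 0)) -> (not (v <= -4 and 2*s + 2*u != -9 and (not (7*s + 4*u >= 6))))))) and ((not (v < 0)) -> (not (v <= -4 and 2*s + 2*u != -9 and (not (7*s + 4*u >= 6)))))
So before the loop: (v < 0 -> ((v < 0 -> ((v < 0 -> ((v < 0 -> ((not (v < 0)) and (not (v <= -4 and 2*s + 2*u != -9 and (not (7*s + 4*u >= 6)))))) and ((not (v < 0)) -> (not (v <= -4 and 2*s + 2*u != -9 and (not (7*s + 4*u >= 6))))))) and ((not (v < 0)) -> (not (v <= -4 and 2*s + 2*u != -9 and (not (7*s + 4*u >= 6))))))) and ((not (v < 0)) -> (not (v <= -4 and 2*s + 2*u != -9 and (not (7*s + 4*u >= 6))))))) and ((not (v < 0)) -> (not (v <= -4 and 2*s + 2*u != -9 and (not (7*s + 4*u >= 6)))))
Answer: WP = (v < 0 -> ((v < 0 -> ((v < 0 -> ((v < 0 -> ((not (v < 0)) and (not (v <= -4 and 2*s + 2*u != -9 and (not (7*s + 4*u >= 6)))))) and ((not (v < 0)) -> (not (v <= -4 and 2*s + 2*u != -9 and (not (7*s + 4*u >= 6))))))) and ((not (v < 0)) -> (not (v <= -4 and 2*s + 2*u != -9 and (not (7*s + 4*u >= 6))))))) and ((not (v < 0)) -> (not (v <= -4 and 2*s + 2*u != -9 and (not (7*s + 4*u >= 6))))))) and ((not (v < 0)) -> (not (v <= -4 and 2*s + 2*u != -9 and (not (7*s + 4*u >= 6)))))
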